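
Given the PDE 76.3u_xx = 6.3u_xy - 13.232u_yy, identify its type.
Rewriting in standard form: 76.3u_xx - 6.3u_xy + 13.232u_yy = 0. The second-order coefficients are A = 76.3, B = -6.3, C = 13.232. Since B² - 4AC = -3998.7164 < 0, this is an elliptic PDE.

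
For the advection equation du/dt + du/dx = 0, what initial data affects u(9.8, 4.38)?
A single point: x = 5.42. The characteristic through (9.8, 4.38) is x - 1t = const, so x = 9.8 - 1·4.38 = 5.42.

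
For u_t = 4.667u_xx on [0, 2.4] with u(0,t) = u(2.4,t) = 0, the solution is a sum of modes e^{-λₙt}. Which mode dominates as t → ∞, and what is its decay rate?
Eigenvalues: λₙ = 4.667n²π²/2.4².
First three modes:
  n=1: λ₁ = 4.667π²/2.4² ≈ 7.997
  n=2: λ₂ = 18.668π²/2.4² ≈ 31.987 (4× faster decay)
  n=3: λ₃ = 42.003π²/2.4² ≈ 71.971 (9× faster decay)
As t → ∞, higher modes decay exponentially faster. The n=1 mode dominates: u ~ c₁ sin(πx/2.4) e^{-λ₁t}.
Decay rate: λ₁ = 4.667π²/2.4² ≈ 7.997.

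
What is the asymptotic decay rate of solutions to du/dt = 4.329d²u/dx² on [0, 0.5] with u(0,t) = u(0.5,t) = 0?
Eigenvalues: λₙ = 4.329n²π²/0.5².
First three modes:
  n=1: λ₁ = 4.329π²/0.5² ≈ 170.902
  n=2: λ₂ = 17.316π²/0.5² ≈ 683.608 (4× faster decay)
  n=3: λ₃ = 38.961π²/0.5² ≈ 1538.119 (9× faster decay)
As t → ∞, higher modes decay exponentially faster. The n=1 mode dominates: u ~ c₁ sin(πx/0.5) e^{-λ₁t}.
Decay rate: λ₁ = 4.329π²/0.5² ≈ 170.902.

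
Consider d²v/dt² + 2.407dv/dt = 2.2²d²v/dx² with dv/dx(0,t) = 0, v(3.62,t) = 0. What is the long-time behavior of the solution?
As t → ∞, v → 0. Damping (γ=2.407) dissipates energy; oscillations decay exponentially.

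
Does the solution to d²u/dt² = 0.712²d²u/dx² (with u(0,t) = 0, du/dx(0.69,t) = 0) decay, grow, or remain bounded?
u oscillates (no decay). Energy is conserved; the solution oscillates indefinitely as standing waves.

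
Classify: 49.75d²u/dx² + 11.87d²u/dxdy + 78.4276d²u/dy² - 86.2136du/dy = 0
Elliptic (discriminant = -15466.1955).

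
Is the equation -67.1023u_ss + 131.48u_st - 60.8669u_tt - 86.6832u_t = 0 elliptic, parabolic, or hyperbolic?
Computing B² - 4AC with A = -67.1023, B = 131.48, C = -60.8669: discriminant = 949.75446452 (positive). Answer: hyperbolic.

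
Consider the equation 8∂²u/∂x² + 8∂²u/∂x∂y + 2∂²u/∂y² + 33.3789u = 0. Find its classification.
Parabolic. (A = 8, B = 8, C = 2 gives B² - 4AC = 0.)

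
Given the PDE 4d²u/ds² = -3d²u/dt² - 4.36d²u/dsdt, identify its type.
Rewriting in standard form: 4d²u/ds² + 4.36d²u/dsdt + 3d²u/dt² = 0. The second-order coefficients are A = 4, B = 4.36, C = 3. Since B² - 4AC = -28.9904 < 0, this is an elliptic PDE.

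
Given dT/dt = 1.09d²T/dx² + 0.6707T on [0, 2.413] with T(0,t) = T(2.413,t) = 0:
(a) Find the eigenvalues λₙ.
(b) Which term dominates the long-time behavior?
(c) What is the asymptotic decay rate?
Eigenvalues: λₙ = 1.09n²π²/2.413² - 0.6707.
First three modes:
  n=1: λ₁ = 1.09π²/2.413² - 0.6707 ≈ 1.177
  n=2: λ₂ = 4.36π²/2.413² - 0.6707 ≈ 6.72
  n=3: λ₃ = 9.81π²/2.413² - 0.6707 ≈ 15.958
Since 1.09π²/2.413² ≈ 1.848 > 0.6707, all λₙ > 0.
The n=1 mode decays slowest → dominates as t → ∞.
Asymptotic: T ~ c₁ sin(πx/2.413) e^{-λ₁t} with decay rate λ₁ ≈ 1.177.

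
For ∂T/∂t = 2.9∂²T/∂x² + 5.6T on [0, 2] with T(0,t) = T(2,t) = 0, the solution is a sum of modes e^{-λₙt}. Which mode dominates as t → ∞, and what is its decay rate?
Eigenvalues: λₙ = 2.9n²π²/2² - 5.6.
First three modes:
  n=1: λ₁ = 2.9π²/2² - 5.6 ≈ 1.555
  n=2: λ₂ = 11.6π²/2² - 5.6 ≈ 23.022
  n=3: λ₃ = 26.1π²/2² - 5.6 ≈ 58.799
Since 2.9π²/2² ≈ 7.155 > 5.6, all λₙ > 0.
The n=1 mode decays slowest → dominates as t → ∞.
Asymptotic: T ~ c₁ sin(πx/2) e^{-λ₁t} with decay rate λ₁ ≈ 1.555.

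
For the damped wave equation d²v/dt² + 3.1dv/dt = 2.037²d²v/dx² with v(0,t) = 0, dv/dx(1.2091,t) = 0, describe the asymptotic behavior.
v → 0. Damping (γ=3.1) dissipates energy; oscillations decay exponentially.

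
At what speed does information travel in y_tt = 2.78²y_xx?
Speed = 2.78. Information travels along characteristics x = x₀ ± 2.78t.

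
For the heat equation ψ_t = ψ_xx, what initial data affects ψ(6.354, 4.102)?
The entire real line. The heat equation has infinite propagation speed: any initial disturbance instantly affects all points (though exponentially small far away).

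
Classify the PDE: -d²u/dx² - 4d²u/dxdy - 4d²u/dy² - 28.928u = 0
A = -1, B = -4, C = -4. Discriminant B² - 4AC = 0. Since 0 = 0, parabolic.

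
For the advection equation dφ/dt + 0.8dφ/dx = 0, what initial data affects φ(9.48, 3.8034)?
A single point: x = 6.43728. The characteristic through (9.48, 3.8034) is x - 0.8t = const, so x = 9.48 - 0.8·3.8034 = 6.43728.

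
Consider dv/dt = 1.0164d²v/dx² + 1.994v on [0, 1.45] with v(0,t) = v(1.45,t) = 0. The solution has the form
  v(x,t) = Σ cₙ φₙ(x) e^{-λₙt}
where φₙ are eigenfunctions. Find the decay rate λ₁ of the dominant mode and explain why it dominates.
Eigenvalues: λₙ = 1.0164n²π²/1.45² - 1.994.
First three modes:
  n=1: λ₁ = 1.0164π²/1.45² - 1.994 ≈ 2.777
  n=2: λ₂ = 4.0656π²/1.45² - 1.994 ≈ 17.091
  n=3: λ₃ = 9.1476π²/1.45² - 1.994 ≈ 40.947
Since 1.0164π²/1.45² ≈ 4.771 > 1.994, all λₙ > 0.
The n=1 mode decays slowest → dominates as t → ∞.
Asymptotic: v ~ c₁ sin(πx/1.45) e^{-λ₁t} with decay rate λ₁ ≈ 2.777.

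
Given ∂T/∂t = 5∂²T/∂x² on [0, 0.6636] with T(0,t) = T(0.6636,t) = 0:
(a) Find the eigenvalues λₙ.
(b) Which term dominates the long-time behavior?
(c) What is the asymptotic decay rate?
Eigenvalues: λₙ = 5n²π²/0.6636².
First three modes:
  n=1: λ₁ = 5π²/0.6636² ≈ 112.062
  n=2: λ₂ = 20π²/0.6636² ≈ 448.247 (4× faster decay)
  n=3: λ₃ = 45π²/0.6636² ≈ 1008.555 (9× faster decay)
As t → ∞, higher modes decay exponentially faster. The n=1 mode dominates: T ~ c₁ sin(πx/0.6636) e^{-λ₁t}.
Decay rate: λ₁ = 5π²/0.6636² ≈ 112.062.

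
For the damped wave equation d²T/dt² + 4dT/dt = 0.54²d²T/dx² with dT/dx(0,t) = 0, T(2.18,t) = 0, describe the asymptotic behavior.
T → 0. Damping (γ=4) dissipates energy; oscillations decay exponentially.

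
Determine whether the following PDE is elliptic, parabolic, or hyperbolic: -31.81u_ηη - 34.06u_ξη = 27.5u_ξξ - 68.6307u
Rewriting in standard form: -27.5u_ξξ - 34.06u_ξη - 31.81u_ηη + 68.6307u = 0. Coefficients: A = -27.5, B = -34.06, C = -31.81. B² - 4AC = -2339.0164, which is negative, so the equation is elliptic.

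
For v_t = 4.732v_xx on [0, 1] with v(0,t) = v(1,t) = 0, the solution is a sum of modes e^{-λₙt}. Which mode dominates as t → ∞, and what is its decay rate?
Eigenvalues: λₙ = 4.732n²π².
First three modes:
  n=1: λ₁ = 4.732π² ≈ 46.703
  n=2: λ₂ = 18.928π² ≈ 186.812 (4× faster decay)
  n=3: λ₃ = 42.588π² ≈ 420.327 (9× faster decay)
As t → ∞, higher modes decay exponentially faster. The n=1 mode dominates: v ~ c₁ sin(πx) e^{-λ₁t}.
Decay rate: λ₁ = 4.732π² ≈ 46.703.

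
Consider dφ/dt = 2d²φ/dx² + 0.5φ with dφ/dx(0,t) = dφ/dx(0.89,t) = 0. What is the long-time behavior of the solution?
As t → ∞, φ grows unboundedly. With Neumann BCs the constant mode has diffusion eigenvalue 0, so any r > 0 makes it grow like e^(0.5t); solution grows exponentially.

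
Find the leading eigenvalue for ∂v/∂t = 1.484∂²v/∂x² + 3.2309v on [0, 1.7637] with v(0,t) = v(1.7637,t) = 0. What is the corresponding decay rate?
Eigenvalues: λₙ = 1.484n²π²/1.7637² - 3.2309.
First three modes:
  n=1: λ₁ = 1.484π²/1.7637² - 3.2309 ≈ 1.478
  n=2: λ₂ = 5.936π²/1.7637² - 3.2309 ≈ 15.603
  n=3: λ₃ = 13.356π²/1.7637² - 3.2309 ≈ 39.146
Since 1.484π²/1.7637² ≈ 4.709 > 3.2309, all λₙ > 0.
The n=1 mode decays slowest → dominates as t → ∞.
Asymptotic: v ~ c₁ sin(πx/1.7637) e^{-λ₁t} with decay rate λ₁ ≈ 1.478.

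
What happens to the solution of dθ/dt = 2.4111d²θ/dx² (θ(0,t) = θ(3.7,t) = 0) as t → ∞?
θ → 0. Heat diffuses out through both boundaries.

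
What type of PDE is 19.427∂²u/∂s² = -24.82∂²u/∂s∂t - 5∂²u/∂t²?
Rewriting in standard form: 19.427∂²u/∂s² + 24.82∂²u/∂s∂t + 5∂²u/∂t² = 0. With A = 19.427, B = 24.82, C = 5, the discriminant is 227.4924. This is a hyperbolic PDE.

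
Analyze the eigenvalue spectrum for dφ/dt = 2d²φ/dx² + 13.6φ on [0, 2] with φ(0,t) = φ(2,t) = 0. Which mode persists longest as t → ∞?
Eigenvalues: λₙ = 2n²π²/2² - 13.6.
First three modes:
  n=1: λ₁ = 2π²/2² - 13.6 ≈ -8.665
  n=2: λ₂ = 8π²/2² - 13.6 ≈ 6.139
  n=3: λ₃ = 18π²/2² - 13.6 ≈ 30.813
Since 2π²/2² ≈ 4.935 < 13.6, λ₁ < 0.
The n=1 mode grows fastest (−λₙ is largest for n=1) → dominates.
Asymptotic: φ ~ c₁ sin(πx/2) e^{8.665t} (exponential growth at rate −λ₁ ≈ 8.665).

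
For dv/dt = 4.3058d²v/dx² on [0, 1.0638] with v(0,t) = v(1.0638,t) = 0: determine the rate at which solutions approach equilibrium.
Eigenvalues: λₙ = 4.3058n²π²/1.0638².
First three modes:
  n=1: λ₁ = 4.3058π²/1.0638² ≈ 37.552
  n=2: λ₂ = 17.2232π²/1.0638² ≈ 150.208 (4× faster decay)
  n=3: λ₃ = 38.7522π²/1.0638² ≈ 337.968 (9× faster decay)
As t → ∞, higher modes decay exponentially faster. The n=1 mode dominates: v ~ c₁ sin(πx/1.0638) e^{-λ₁t}.
Decay rate: λ₁ = 4.3058π²/1.0638² ≈ 37.552.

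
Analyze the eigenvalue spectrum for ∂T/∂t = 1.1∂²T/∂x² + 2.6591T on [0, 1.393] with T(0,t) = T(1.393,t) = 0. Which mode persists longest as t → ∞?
Eigenvalues: λₙ = 1.1n²π²/1.393² - 2.6591.
First three modes:
  n=1: λ₁ = 1.1π²/1.393² - 2.6591 ≈ 2.936
  n=2: λ₂ = 4.4π²/1.393² - 2.6591 ≈ 19.72
  n=3: λ₃ = 9.9π²/1.393² - 2.6591 ≈ 47.695
Since 1.1π²/1.393² ≈ 5.595 > 2.6591, all λₙ > 0.
The n=1 mode decays slowest → dominates as t → ∞.
Asymptotic: T ~ c₁ sin(πx/1.393) e^{-λ₁t} with decay rate λ₁ ≈ 2.936.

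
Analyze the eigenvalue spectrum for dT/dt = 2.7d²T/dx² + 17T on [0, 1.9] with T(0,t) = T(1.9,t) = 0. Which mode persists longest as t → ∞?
Eigenvalues: λₙ = 2.7n²π²/1.9² - 17.
First three modes:
  n=1: λ₁ = 2.7π²/1.9² - 17 ≈ -9.618
  n=2: λ₂ = 10.8π²/1.9² - 17 ≈ 12.527
  n=3: λ₃ = 24.3π²/1.9² - 17 ≈ 49.435
Since 2.7π²/1.9² ≈ 7.382 < 17, λ₁ < 0.
The n=1 mode grows fastest (−λₙ is largest for n=1) → dominates.
Asymptotic: T ~ c₁ sin(πx/1.9) e^{9.618t} (exponential growth at rate −λ₁ ≈ 9.618).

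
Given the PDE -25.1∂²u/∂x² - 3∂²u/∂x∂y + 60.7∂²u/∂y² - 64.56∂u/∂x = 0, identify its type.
The second-order coefficients are A = -25.1, B = -3, C = 60.7. Since B² - 4AC = 6103.28 > 0, this is a hyperbolic PDE.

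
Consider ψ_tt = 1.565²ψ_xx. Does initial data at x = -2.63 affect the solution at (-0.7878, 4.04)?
Yes. The domain of dependence is [-7.1104, 5.5348], and -2.63 ∈ [-7.1104, 5.5348].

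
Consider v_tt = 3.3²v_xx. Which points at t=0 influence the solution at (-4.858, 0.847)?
Domain of dependence: [-7.6531, -2.0629]. Signals travel at speed 3.3, so data within |x - -4.858| ≤ 3.3·0.847 = 2.7951 can reach the point.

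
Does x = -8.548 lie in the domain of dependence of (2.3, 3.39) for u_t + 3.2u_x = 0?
Yes. The characteristic through (2.3, 3.39) passes through x = -8.548.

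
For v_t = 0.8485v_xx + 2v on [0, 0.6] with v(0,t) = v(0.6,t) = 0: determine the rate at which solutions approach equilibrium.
Eigenvalues: λₙ = 0.8485n²π²/0.6² - 2.
First three modes:
  n=1: λ₁ = 0.8485π²/0.6² - 2 ≈ 21.262
  n=2: λ₂ = 3.394π²/0.6² - 2 ≈ 91.048
  n=3: λ₃ = 7.6365π²/0.6² - 2 ≈ 207.359
Since 0.8485π²/0.6² ≈ 23.262 > 2, all λₙ > 0.
The n=1 mode decays slowest → dominates as t → ∞.
Asymptotic: v ~ c₁ sin(πx/0.6) e^{-λ₁t} with decay rate λ₁ ≈ 21.262.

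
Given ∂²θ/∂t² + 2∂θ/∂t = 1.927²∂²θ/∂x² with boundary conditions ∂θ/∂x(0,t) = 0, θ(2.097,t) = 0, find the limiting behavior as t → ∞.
θ → 0. Damping (γ=2) dissipates energy; oscillations decay exponentially.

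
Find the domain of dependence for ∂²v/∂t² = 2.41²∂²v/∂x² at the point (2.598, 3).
Domain of dependence: [-4.632, 9.828]. Signals travel at speed 2.41, so data within |x - 2.598| ≤ 2.41·3 = 7.23 can reach the point.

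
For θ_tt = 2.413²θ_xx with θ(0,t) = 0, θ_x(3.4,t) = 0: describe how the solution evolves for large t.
θ oscillates (no decay). Energy is conserved; the solution oscillates indefinitely as standing waves.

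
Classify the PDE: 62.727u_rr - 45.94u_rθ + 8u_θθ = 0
A = 62.727, B = -45.94, C = 8. Discriminant B² - 4AC = 103.2196. Since 103.2196 > 0, hyperbolic.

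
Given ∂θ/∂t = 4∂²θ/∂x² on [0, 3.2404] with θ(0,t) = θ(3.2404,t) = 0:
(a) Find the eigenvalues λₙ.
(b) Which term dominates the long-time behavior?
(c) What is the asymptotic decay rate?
Eigenvalues: λₙ = 4n²π²/3.2404².
First three modes:
  n=1: λ₁ = 4π²/3.2404² ≈ 3.76
  n=2: λ₂ = 16π²/3.2404² ≈ 15.039 (4× faster decay)
  n=3: λ₃ = 36π²/3.2404² ≈ 33.838 (9× faster decay)
As t → ∞, higher modes decay exponentially faster. The n=1 mode dominates: θ ~ c₁ sin(πx/3.2404) e^{-λ₁t}.
Decay rate: λ₁ = 4π²/3.2404² ≈ 3.76.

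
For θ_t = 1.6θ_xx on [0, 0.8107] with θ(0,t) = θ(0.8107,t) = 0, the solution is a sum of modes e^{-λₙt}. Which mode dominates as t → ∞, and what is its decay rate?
Eigenvalues: λₙ = 1.6n²π²/0.8107².
First three modes:
  n=1: λ₁ = 1.6π²/0.8107² ≈ 24.027
  n=2: λ₂ = 6.4π²/0.8107² ≈ 96.108 (4× faster decay)
  n=3: λ₃ = 14.4π²/0.8107² ≈ 216.243 (9× faster decay)
As t → ∞, higher modes decay exponentially faster. The n=1 mode dominates: θ ~ c₁ sin(πx/0.8107) e^{-λ₁t}.
Decay rate: λ₁ = 1.6π²/0.8107² ≈ 24.027.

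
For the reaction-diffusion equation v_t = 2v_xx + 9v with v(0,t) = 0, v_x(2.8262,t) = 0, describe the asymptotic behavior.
v grows unboundedly. Reaction dominates diffusion (r=9 > κπ²/(4L²)≈0.62); solution grows exponentially.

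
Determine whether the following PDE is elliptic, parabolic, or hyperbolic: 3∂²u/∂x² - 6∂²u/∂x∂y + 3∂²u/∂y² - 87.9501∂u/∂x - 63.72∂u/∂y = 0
Coefficients: A = 3, B = -6, C = 3. B² - 4AC = 0, which is zero, so the equation is parabolic.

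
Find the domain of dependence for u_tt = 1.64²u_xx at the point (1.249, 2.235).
Domain of dependence: [-2.4164, 4.9144]. Signals travel at speed 1.64, so data within |x - 1.249| ≤ 1.64·2.235 = 3.6654 can reach the point.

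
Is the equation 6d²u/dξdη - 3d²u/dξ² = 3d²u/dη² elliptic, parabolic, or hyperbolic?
Rewriting in standard form: -3d²u/dξ² + 6d²u/dξdη - 3d²u/dη² = 0. Computing B² - 4AC with A = -3, B = 6, C = -3: discriminant = 0 (zero). Answer: parabolic.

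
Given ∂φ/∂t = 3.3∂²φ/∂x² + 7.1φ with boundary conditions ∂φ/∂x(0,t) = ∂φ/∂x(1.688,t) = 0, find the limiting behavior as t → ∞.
φ grows unboundedly. With Neumann BCs the constant mode has diffusion eigenvalue 0, so any r > 0 makes it grow like e^(7.1t); solution grows exponentially.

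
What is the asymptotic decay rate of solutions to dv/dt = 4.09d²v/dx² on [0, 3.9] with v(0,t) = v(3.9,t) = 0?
Eigenvalues: λₙ = 4.09n²π²/3.9².
First three modes:
  n=1: λ₁ = 4.09π²/3.9² ≈ 2.654
  n=2: λ₂ = 16.36π²/3.9² ≈ 10.616 (4× faster decay)
  n=3: λ₃ = 36.81π²/3.9² ≈ 23.886 (9× faster decay)
As t → ∞, higher modes decay exponentially faster. The n=1 mode dominates: v ~ c₁ sin(πx/3.9) e^{-λ₁t}.
Decay rate: λ₁ = 4.09π²/3.9² ≈ 2.654.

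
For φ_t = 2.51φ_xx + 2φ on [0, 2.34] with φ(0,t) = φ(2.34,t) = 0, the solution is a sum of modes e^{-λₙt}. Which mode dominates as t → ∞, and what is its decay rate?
Eigenvalues: λₙ = 2.51n²π²/2.34² - 2.
First three modes:
  n=1: λ₁ = 2.51π²/2.34² - 2 ≈ 2.524
  n=2: λ₂ = 10.04π²/2.34² - 2 ≈ 16.097
  n=3: λ₃ = 22.59π²/2.34² - 2 ≈ 38.718
Since 2.51π²/2.34² ≈ 4.524 > 2, all λₙ > 0.
The n=1 mode decays slowest → dominates as t → ∞.
Asymptotic: φ ~ c₁ sin(πx/2.34) e^{-λ₁t} with decay rate λ₁ ≈ 2.524.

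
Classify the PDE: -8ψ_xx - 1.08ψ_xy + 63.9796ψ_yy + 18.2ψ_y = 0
A = -8, B = -1.08, C = 63.9796. Discriminant B² - 4AC = 2048.5136. Since 2048.5136 > 0, hyperbolic.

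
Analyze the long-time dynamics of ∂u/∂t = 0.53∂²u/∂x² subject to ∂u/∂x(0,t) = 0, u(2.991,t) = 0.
Long-time behavior: u → 0. Heat escapes through the Dirichlet boundary.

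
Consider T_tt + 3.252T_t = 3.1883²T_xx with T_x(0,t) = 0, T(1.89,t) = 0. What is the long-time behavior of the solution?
As t → ∞, T → 0. Damping (γ=3.252) dissipates energy; oscillations decay exponentially.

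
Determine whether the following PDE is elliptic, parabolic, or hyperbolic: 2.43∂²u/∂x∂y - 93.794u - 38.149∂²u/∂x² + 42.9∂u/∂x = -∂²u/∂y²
Rewriting in standard form: -38.149∂²u/∂x² + 2.43∂²u/∂x∂y + ∂²u/∂y² + 42.9∂u/∂x - 93.794u = 0. Coefficients: A = -38.149, B = 2.43, C = 1. B² - 4AC = 158.5009, which is positive, so the equation is hyperbolic.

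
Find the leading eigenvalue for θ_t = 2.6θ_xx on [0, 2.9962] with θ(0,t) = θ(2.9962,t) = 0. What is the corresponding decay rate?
Eigenvalues: λₙ = 2.6n²π²/2.9962².
First three modes:
  n=1: λ₁ = 2.6π²/2.9962² ≈ 2.858
  n=2: λ₂ = 10.4π²/2.9962² ≈ 11.434 (4× faster decay)
  n=3: λ₃ = 23.4π²/2.9962² ≈ 25.726 (9× faster decay)
As t → ∞, higher modes decay exponentially faster. The n=1 mode dominates: θ ~ c₁ sin(πx/2.9962) e^{-λ₁t}.
Decay rate: λ₁ = 2.6π²/2.9962² ≈ 2.858.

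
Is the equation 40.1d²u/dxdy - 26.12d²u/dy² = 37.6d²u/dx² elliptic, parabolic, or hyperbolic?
Rewriting in standard form: -37.6d²u/dx² + 40.1d²u/dxdy - 26.12d²u/dy² = 0. Computing B² - 4AC with A = -37.6, B = 40.1, C = -26.12: discriminant = -2320.438 (negative). Answer: elliptic.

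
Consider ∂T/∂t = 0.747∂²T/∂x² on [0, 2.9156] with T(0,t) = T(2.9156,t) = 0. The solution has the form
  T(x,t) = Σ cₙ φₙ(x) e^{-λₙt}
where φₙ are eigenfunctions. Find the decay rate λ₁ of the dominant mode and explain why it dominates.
Eigenvalues: λₙ = 0.747n²π²/2.9156².
First three modes:
  n=1: λ₁ = 0.747π²/2.9156² ≈ 0.867
  n=2: λ₂ = 2.988π²/2.9156² ≈ 3.469 (4× faster decay)
  n=3: λ₃ = 6.723π²/2.9156² ≈ 7.806 (9× faster decay)
As t → ∞, higher modes decay exponentially faster. The n=1 mode dominates: T ~ c₁ sin(πx/2.9156) e^{-λ₁t}.
Decay rate: λ₁ = 0.747π²/2.9156² ≈ 0.867.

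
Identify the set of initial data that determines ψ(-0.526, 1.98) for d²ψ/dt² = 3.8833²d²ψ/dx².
Domain of dependence: [-8.214934, 7.162934]. Signals travel at speed 3.8833, so data within |x - -0.526| ≤ 3.8833·1.98 = 7.688934 can reach the point.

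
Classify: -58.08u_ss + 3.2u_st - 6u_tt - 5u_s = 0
Elliptic (discriminant = -1383.68).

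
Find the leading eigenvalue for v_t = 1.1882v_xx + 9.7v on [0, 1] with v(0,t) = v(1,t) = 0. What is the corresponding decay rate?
Eigenvalues: λₙ = 1.1882n²π²/1² - 9.7.
First three modes:
  n=1: λ₁ = 1.1882π² - 9.7 ≈ 2.027
  n=2: λ₂ = 4.7528π² - 9.7 ≈ 37.208
  n=3: λ₃ = 10.6938π² - 9.7 ≈ 95.844
Since 1.1882π² ≈ 11.727 > 9.7, all λₙ > 0.
The n=1 mode decays slowest → dominates as t → ∞.
Asymptotic: v ~ c₁ sin(πx/1) e^{-λ₁t} with decay rate λ₁ ≈ 2.027.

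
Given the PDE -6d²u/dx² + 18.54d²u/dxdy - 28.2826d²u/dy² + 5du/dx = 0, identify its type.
The second-order coefficients are A = -6, B = 18.54, C = -28.2826. Since B² - 4AC = -335.0508 < 0, this is an elliptic PDE.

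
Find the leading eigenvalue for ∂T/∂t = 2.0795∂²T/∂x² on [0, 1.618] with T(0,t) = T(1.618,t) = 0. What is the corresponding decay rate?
Eigenvalues: λₙ = 2.0795n²π²/1.618².
First three modes:
  n=1: λ₁ = 2.0795π²/1.618² ≈ 7.84
  n=2: λ₂ = 8.318π²/1.618² ≈ 31.359 (4× faster decay)
  n=3: λ₃ = 18.7155π²/1.618² ≈ 70.558 (9× faster decay)
As t → ∞, higher modes decay exponentially faster. The n=1 mode dominates: T ~ c₁ sin(πx/1.618) e^{-λ₁t}.
Decay rate: λ₁ = 2.0795π²/1.618² ≈ 7.84.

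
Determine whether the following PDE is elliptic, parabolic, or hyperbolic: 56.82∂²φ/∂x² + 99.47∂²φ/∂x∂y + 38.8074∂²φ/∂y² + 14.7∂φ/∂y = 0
Coefficients: A = 56.82, B = 99.47, C = 38.8074. B² - 4AC = 1074.135028, which is positive, so the equation is hyperbolic.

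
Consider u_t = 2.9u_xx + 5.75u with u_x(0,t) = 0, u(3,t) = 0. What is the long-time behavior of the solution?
As t → ∞, u grows unboundedly. Reaction dominates diffusion (r=5.75 > κπ²/(4L²)≈0.8); solution grows exponentially.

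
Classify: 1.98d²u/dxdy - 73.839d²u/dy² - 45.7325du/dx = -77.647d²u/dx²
Rewriting in standard form: 77.647d²u/dx² + 1.98d²u/dxdy - 73.839d²u/dy² - 45.7325du/dx = 0. Hyperbolic (discriminant = 22937.427732).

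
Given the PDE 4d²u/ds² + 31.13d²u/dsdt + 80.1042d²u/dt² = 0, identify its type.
The second-order coefficients are A = 4, B = 31.13, C = 80.1042. Since B² - 4AC = -312.5903 < 0, this is an elliptic PDE.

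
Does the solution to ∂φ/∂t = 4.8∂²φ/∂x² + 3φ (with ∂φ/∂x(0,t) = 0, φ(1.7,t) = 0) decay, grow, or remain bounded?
φ → 0. Diffusion dominates reaction (r=3 < κπ²/(4L²)≈4.1); solution decays.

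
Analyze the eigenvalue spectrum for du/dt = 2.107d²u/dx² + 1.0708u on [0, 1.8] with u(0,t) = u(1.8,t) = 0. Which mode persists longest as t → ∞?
Eigenvalues: λₙ = 2.107n²π²/1.8² - 1.0708.
First three modes:
  n=1: λ₁ = 2.107π²/1.8² - 1.0708 ≈ 5.347
  n=2: λ₂ = 8.428π²/1.8² - 1.0708 ≈ 24.602
  n=3: λ₃ = 18.963π²/1.8² - 1.0708 ≈ 56.694
Since 2.107π²/1.8² ≈ 6.418 > 1.0708, all λₙ > 0.
The n=1 mode decays slowest → dominates as t → ∞.
Asymptotic: u ~ c₁ sin(πx/1.8) e^{-λ₁t} with decay rate λ₁ ≈ 5.347.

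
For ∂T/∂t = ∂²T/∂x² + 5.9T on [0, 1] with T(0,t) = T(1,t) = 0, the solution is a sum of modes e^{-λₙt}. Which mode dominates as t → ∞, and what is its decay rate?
Eigenvalues: λₙ = n²π²/1² - 5.9.
First three modes:
  n=1: λ₁ = π² - 5.9 ≈ 3.97
  n=2: λ₂ = 4π² - 5.9 ≈ 33.578
  n=3: λ₃ = 9π² - 5.9 ≈ 82.926
Since π² ≈ 9.87 > 5.9, all λₙ > 0.
The n=1 mode decays slowest → dominates as t → ∞.
Asymptotic: T ~ c₁ sin(πx/1) e^{-λ₁t} with decay rate λ₁ ≈ 3.97.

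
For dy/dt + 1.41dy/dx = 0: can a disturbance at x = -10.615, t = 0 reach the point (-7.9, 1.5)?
No. Only data at x = -10.015 affects (-7.9, 1.5). Advection has one-way propagation along characteristics.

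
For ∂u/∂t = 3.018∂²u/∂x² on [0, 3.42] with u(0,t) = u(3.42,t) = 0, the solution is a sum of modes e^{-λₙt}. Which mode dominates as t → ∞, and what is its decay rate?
Eigenvalues: λₙ = 3.018n²π²/3.42².
First three modes:
  n=1: λ₁ = 3.018π²/3.42² ≈ 2.547
  n=2: λ₂ = 12.072π²/3.42² ≈ 10.187 (4× faster decay)
  n=3: λ₃ = 27.162π²/3.42² ≈ 22.92 (9× faster decay)
As t → ∞, higher modes decay exponentially faster. The n=1 mode dominates: u ~ c₁ sin(πx/3.42) e^{-λ₁t}.
Decay rate: λ₁ = 3.018π²/3.42² ≈ 2.547.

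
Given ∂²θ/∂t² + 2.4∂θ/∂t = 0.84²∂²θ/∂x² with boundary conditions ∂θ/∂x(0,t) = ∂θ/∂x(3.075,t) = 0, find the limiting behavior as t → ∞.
θ → constant (steady state). Damping (γ=2.4) dissipates the nonconstant modes; with Neumann BCs the spatial average obeys M''+γM'=0 and tends to a finite limit.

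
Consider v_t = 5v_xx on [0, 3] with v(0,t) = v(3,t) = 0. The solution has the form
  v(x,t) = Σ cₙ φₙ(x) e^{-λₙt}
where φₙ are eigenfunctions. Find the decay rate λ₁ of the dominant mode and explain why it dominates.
Eigenvalues: λₙ = 5n²π²/3².
First three modes:
  n=1: λ₁ = 5π²/3² ≈ 5.483
  n=2: λ₂ = 20π²/3² ≈ 21.932 (4× faster decay)
  n=3: λ₃ = 45π²/3² ≈ 49.348 (9× faster decay)
As t → ∞, higher modes decay exponentially faster. The n=1 mode dominates: v ~ c₁ sin(πx/3) e^{-λ₁t}.
Decay rate: λ₁ = 5π²/3² ≈ 5.483.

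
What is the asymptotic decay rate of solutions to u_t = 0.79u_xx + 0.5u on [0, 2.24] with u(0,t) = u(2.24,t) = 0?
Eigenvalues: λₙ = 0.79n²π²/2.24² - 0.5.
First three modes:
  n=1: λ₁ = 0.79π²/2.24² - 0.5 ≈ 1.054
  n=2: λ₂ = 3.16π²/2.24² - 0.5 ≈ 5.716
  n=3: λ₃ = 7.11π²/2.24² - 0.5 ≈ 13.485
Since 0.79π²/2.24² ≈ 1.554 > 0.5, all λₙ > 0.
The n=1 mode decays slowest → dominates as t → ∞.
Asymptotic: u ~ c₁ sin(πx/2.24) e^{-λ₁t} with decay rate λ₁ ≈ 1.054.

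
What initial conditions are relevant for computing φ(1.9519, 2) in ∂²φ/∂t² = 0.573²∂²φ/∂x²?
Domain of dependence: [0.8059, 3.0979]. Signals travel at speed 0.573, so data within |x - 1.9519| ≤ 0.573·2 = 1.146 can reach the point.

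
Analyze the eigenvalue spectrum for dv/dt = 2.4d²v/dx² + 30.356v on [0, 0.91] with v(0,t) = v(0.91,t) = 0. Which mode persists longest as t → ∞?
Eigenvalues: λₙ = 2.4n²π²/0.91² - 30.356.
First three modes:
  n=1: λ₁ = 2.4π²/0.91² - 30.356 ≈ -1.752
  n=2: λ₂ = 9.6π²/0.91² - 30.356 ≈ 84.06
  n=3: λ₃ = 21.6π²/0.91² - 30.356 ≈ 227.081
Since 2.4π²/0.91² ≈ 28.604 < 30.356, λ₁ < 0.
The n=1 mode grows fastest (−λₙ is largest for n=1) → dominates.
Asymptotic: v ~ c₁ sin(πx/0.91) e^{1.752t} (exponential growth at rate −λ₁ ≈ 1.752).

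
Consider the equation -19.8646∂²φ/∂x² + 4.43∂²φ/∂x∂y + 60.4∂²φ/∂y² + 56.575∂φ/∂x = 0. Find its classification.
Hyperbolic. (A = -19.8646, B = 4.43, C = 60.4 gives B² - 4AC = 4818.91226.)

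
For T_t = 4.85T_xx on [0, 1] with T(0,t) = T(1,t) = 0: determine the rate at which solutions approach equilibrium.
Eigenvalues: λₙ = 4.85n²π².
First three modes:
  n=1: λ₁ = 4.85π² ≈ 47.868
  n=2: λ₂ = 19.4π² ≈ 191.47 (4× faster decay)
  n=3: λ₃ = 43.65π² ≈ 430.808 (9× faster decay)
As t → ∞, higher modes decay exponentially faster. The n=1 mode dominates: T ~ c₁ sin(πx) e^{-λ₁t}.
Decay rate: λ₁ = 4.85π² ≈ 47.868.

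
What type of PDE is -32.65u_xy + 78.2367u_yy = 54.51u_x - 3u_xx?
Rewriting in standard form: 3u_xx - 32.65u_xy + 78.2367u_yy - 54.51u_x = 0. With A = 3, B = -32.65, C = 78.2367, the discriminant is 127.1821. This is a hyperbolic PDE.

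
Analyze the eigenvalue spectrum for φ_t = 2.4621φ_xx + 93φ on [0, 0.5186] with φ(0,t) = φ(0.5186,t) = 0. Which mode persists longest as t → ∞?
Eigenvalues: λₙ = 2.4621n²π²/0.5186² - 93.
First three modes:
  n=1: λ₁ = 2.4621π²/0.5186² - 93 ≈ -2.647
  n=2: λ₂ = 9.8484π²/0.5186² - 93 ≈ 268.41
  n=3: λ₃ = 22.1589π²/0.5186² - 93 ≈ 720.173
Since 2.4621π²/0.5186² ≈ 90.353 < 93, λ₁ < 0.
The n=1 mode grows fastest (−λₙ is largest for n=1) → dominates.
Asymptotic: φ ~ c₁ sin(πx/0.5186) e^{2.647t} (exponential growth at rate −λ₁ ≈ 2.647).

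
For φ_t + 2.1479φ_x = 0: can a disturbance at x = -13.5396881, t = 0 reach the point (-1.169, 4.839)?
No. Only data at x = -11.5626881 affects (-1.169, 4.839). Advection has one-way propagation along characteristics.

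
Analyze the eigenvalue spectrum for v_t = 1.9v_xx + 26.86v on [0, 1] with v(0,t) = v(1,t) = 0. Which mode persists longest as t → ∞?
Eigenvalues: λₙ = 1.9n²π²/1² - 26.86.
First three modes:
  n=1: λ₁ = 1.9π² - 26.86 ≈ -8.108
  n=2: λ₂ = 7.6π² - 26.86 ≈ 48.149
  n=3: λ₃ = 17.1π² - 26.86 ≈ 141.91
Since 1.9π² ≈ 18.752 < 26.86, λ₁ < 0.
The n=1 mode grows fastest (−λₙ is largest for n=1) → dominates.
Asymptotic: v ~ c₁ sin(πx/1) e^{8.108t} (exponential growth at rate −λ₁ ≈ 8.108).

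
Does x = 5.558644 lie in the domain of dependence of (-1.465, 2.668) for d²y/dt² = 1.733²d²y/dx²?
No. The domain of dependence is [-6.088644, 3.158644], and 5.558644 is outside this interval.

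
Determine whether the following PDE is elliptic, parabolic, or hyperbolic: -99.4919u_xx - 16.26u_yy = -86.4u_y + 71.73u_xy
Rewriting in standard form: -99.4919u_xx - 71.73u_xy - 16.26u_yy + 86.4u_y = 0. Coefficients: A = -99.4919, B = -71.73, C = -16.26. B² - 4AC = -1325.760276, which is negative, so the equation is elliptic.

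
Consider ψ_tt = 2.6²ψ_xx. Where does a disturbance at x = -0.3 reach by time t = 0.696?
Domain of influence: [-2.1096, 1.5096]. Data at x = -0.3 spreads outward at speed 2.6.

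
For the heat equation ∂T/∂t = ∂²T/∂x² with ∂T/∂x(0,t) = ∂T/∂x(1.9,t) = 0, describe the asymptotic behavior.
T → constant (steady state). Heat is conserved (no flux at boundaries); solution approaches the spatial average.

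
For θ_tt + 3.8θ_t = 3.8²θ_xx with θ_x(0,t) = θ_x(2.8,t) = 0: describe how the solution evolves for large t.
θ → constant (steady state). Damping (γ=3.8) dissipates the nonconstant modes; with Neumann BCs the spatial average obeys M''+γM'=0 and tends to a finite limit.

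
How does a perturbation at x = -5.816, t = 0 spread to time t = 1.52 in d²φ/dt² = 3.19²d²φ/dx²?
Domain of influence: [-10.6648, -0.9672]. Data at x = -5.816 spreads outward at speed 3.19.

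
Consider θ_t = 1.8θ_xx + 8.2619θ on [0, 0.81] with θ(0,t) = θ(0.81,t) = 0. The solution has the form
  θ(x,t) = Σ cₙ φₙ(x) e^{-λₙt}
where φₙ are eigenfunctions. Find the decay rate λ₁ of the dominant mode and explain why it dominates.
Eigenvalues: λₙ = 1.8n²π²/0.81² - 8.2619.
First three modes:
  n=1: λ₁ = 1.8π²/0.81² - 8.2619 ≈ 18.815
  n=2: λ₂ = 7.2π²/0.81² - 8.2619 ≈ 100.047
  n=3: λ₃ = 16.2π²/0.81² - 8.2619 ≈ 235.432
Since 1.8π²/0.81² ≈ 27.077 > 8.2619, all λₙ > 0.
The n=1 mode decays slowest → dominates as t → ∞.
Asymptotic: θ ~ c₁ sin(πx/0.81) e^{-λ₁t} with decay rate λ₁ ≈ 18.815.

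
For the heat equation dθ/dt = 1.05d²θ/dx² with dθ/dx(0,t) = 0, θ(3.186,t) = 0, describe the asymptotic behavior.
θ → 0. Heat escapes through the Dirichlet boundary.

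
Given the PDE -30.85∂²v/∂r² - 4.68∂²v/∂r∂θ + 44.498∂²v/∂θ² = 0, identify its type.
The second-order coefficients are A = -30.85, B = -4.68, C = 44.498. Since B² - 4AC = 5512.9556 > 0, this is a hyperbolic PDE.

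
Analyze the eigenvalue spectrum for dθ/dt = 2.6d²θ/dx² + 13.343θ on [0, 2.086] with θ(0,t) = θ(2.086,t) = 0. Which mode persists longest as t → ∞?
Eigenvalues: λₙ = 2.6n²π²/2.086² - 13.343.
First three modes:
  n=1: λ₁ = 2.6π²/2.086² - 13.343 ≈ -7.446
  n=2: λ₂ = 10.4π²/2.086² - 13.343 ≈ 10.246
  n=3: λ₃ = 23.4π²/2.086² - 13.343 ≈ 39.732
Since 2.6π²/2.086² ≈ 5.897 < 13.343, λ₁ < 0.
The n=1 mode grows fastest (−λₙ is largest for n=1) → dominates.
Asymptotic: θ ~ c₁ sin(πx/2.086) e^{7.446t} (exponential growth at rate −λ₁ ≈ 7.446).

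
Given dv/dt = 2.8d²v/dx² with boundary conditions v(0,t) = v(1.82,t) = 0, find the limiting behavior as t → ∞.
v → 0. Heat diffuses out through both boundaries.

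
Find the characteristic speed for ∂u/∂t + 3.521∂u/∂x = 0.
Speed = 3.521. Information travels along x - 3.521t = const (rightward).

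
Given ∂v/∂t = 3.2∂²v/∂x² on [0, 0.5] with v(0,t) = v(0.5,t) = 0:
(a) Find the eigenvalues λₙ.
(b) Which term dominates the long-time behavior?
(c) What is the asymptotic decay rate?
Eigenvalues: λₙ = 3.2n²π²/0.5².
First three modes:
  n=1: λ₁ = 3.2π²/0.5² ≈ 126.331
  n=2: λ₂ = 12.8π²/0.5² ≈ 505.324 (4× faster decay)
  n=3: λ₃ = 28.8π²/0.5² ≈ 1136.978 (9× faster decay)
As t → ∞, higher modes decay exponentially faster. The n=1 mode dominates: v ~ c₁ sin(πx/0.5) e^{-λ₁t}.
Decay rate: λ₁ = 3.2π²/0.5² ≈ 126.331.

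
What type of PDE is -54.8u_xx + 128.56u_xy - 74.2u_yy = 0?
With A = -54.8, B = 128.56, C = -74.2, the discriminant is 263.0336. This is a hyperbolic PDE.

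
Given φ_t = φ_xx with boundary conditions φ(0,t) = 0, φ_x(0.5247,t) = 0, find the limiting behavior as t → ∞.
φ → 0. Heat escapes through the Dirichlet boundary.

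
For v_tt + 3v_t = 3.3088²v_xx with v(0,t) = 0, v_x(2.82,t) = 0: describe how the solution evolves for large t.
v → 0. Damping (γ=3) dissipates energy; oscillations decay exponentially.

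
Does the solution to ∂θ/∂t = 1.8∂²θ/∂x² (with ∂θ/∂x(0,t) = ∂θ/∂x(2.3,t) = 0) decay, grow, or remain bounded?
θ → constant (steady state). Heat is conserved (no flux at boundaries); solution approaches the spatial average.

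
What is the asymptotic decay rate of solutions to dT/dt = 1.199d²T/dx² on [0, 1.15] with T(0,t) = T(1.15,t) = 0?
Eigenvalues: λₙ = 1.199n²π²/1.15².
First three modes:
  n=1: λ₁ = 1.199π²/1.15² ≈ 8.948
  n=2: λ₂ = 4.796π²/1.15² ≈ 35.792 (4× faster decay)
  n=3: λ₃ = 10.791π²/1.15² ≈ 80.531 (9× faster decay)
As t → ∞, higher modes decay exponentially faster. The n=1 mode dominates: T ~ c₁ sin(πx/1.15) e^{-λ₁t}.
Decay rate: λ₁ = 1.199π²/1.15² ≈ 8.948.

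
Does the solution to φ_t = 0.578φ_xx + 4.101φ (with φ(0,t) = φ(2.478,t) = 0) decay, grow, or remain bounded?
φ grows unboundedly. Reaction dominates diffusion (r=4.101 > κπ²/L²≈0.93); solution grows exponentially.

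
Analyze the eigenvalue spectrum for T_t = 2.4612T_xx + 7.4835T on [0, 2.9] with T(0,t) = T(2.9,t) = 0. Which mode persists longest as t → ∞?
Eigenvalues: λₙ = 2.4612n²π²/2.9² - 7.4835.
First three modes:
  n=1: λ₁ = 2.4612π²/2.9² - 7.4835 ≈ -4.595
  n=2: λ₂ = 9.8448π²/2.9² - 7.4835 ≈ 4.07
  n=3: λ₃ = 22.1508π²/2.9² - 7.4835 ≈ 18.512
Since 2.4612π²/2.9² ≈ 2.888 < 7.4835, λ₁ < 0.
The n=1 mode grows fastest (−λₙ is largest for n=1) → dominates.
Asymptotic: T ~ c₁ sin(πx/2.9) e^{4.595t} (exponential growth at rate −λ₁ ≈ 4.595).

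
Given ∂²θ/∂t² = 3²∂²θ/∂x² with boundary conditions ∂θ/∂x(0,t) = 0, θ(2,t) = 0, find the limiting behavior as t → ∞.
θ oscillates (no decay). Energy is conserved; the solution oscillates indefinitely as standing waves.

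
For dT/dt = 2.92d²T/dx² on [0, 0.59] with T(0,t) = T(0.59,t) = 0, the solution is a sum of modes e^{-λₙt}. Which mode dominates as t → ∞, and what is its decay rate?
Eigenvalues: λₙ = 2.92n²π²/0.59².
First three modes:
  n=1: λ₁ = 2.92π²/0.59² ≈ 82.79
  n=2: λ₂ = 11.68π²/0.59² ≈ 331.161 (4× faster decay)
  n=3: λ₃ = 26.28π²/0.59² ≈ 745.111 (9× faster decay)
As t → ∞, higher modes decay exponentially faster. The n=1 mode dominates: T ~ c₁ sin(πx/0.59) e^{-λ₁t}.
Decay rate: λ₁ = 2.92π²/0.59² ≈ 82.79.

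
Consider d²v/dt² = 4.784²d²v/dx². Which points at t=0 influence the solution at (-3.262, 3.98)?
Domain of dependence: [-22.30232, 15.77832]. Signals travel at speed 4.784, so data within |x - -3.262| ≤ 4.784·3.98 = 19.04032 can reach the point.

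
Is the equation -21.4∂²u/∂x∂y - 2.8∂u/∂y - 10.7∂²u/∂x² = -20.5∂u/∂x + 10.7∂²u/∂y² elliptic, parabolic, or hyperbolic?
Rewriting in standard form: -10.7∂²u/∂x² - 21.4∂²u/∂x∂y - 10.7∂²u/∂y² + 20.5∂u/∂x - 2.8∂u/∂y = 0. Computing B² - 4AC with A = -10.7, B = -21.4, C = -10.7: discriminant = 0 (zero). Answer: parabolic.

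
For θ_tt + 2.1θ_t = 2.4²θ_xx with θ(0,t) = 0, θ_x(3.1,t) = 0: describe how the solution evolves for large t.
θ → 0. Damping (γ=2.1) dissipates energy; oscillations decay exponentially.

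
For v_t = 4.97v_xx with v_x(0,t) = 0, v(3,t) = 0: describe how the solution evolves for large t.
v → 0. Heat escapes through the Dirichlet boundary.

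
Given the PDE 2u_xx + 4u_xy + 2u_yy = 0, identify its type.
The second-order coefficients are A = 2, B = 4, C = 2. Since B² - 4AC = 0 = 0, this is a parabolic PDE.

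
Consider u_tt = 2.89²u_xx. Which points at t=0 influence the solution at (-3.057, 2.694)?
Domain of dependence: [-10.84266, 4.72866]. Signals travel at speed 2.89, so data within |x - -3.057| ≤ 2.89·2.694 = 7.78566 can reach the point.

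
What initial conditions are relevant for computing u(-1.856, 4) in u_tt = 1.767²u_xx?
Domain of dependence: [-8.924, 5.212]. Signals travel at speed 1.767, so data within |x - -1.856| ≤ 1.767·4 = 7.068 can reach the point.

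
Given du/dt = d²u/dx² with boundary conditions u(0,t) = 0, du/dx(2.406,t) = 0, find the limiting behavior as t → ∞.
u → 0. Heat escapes through the Dirichlet boundary.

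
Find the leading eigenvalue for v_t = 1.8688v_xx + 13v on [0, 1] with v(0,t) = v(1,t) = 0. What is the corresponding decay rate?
Eigenvalues: λₙ = 1.8688n²π²/1² - 13.
First three modes:
  n=1: λ₁ = 1.8688π² - 13 ≈ 5.444
  n=2: λ₂ = 7.4752π² - 13 ≈ 60.777
  n=3: λ₃ = 16.8192π² - 13 ≈ 152.999
Since 1.8688π² ≈ 18.444 > 13, all λₙ > 0.
The n=1 mode decays slowest → dominates as t → ∞.
Asymptotic: v ~ c₁ sin(πx/1) e^{-λ₁t} with decay rate λ₁ ≈ 5.444.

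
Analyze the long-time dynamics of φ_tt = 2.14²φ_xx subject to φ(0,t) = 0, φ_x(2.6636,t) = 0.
Long-time behavior: φ oscillates (no decay). Energy is conserved; the solution oscillates indefinitely as standing waves.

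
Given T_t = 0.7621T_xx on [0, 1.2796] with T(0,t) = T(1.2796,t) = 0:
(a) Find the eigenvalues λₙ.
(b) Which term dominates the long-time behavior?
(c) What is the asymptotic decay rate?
Eigenvalues: λₙ = 0.7621n²π²/1.2796².
First three modes:
  n=1: λ₁ = 0.7621π²/1.2796² ≈ 4.594
  n=2: λ₂ = 3.0484π²/1.2796² ≈ 18.375 (4× faster decay)
  n=3: λ₃ = 6.8589π²/1.2796² ≈ 41.343 (9× faster decay)
As t → ∞, higher modes decay exponentially faster. The n=1 mode dominates: T ~ c₁ sin(πx/1.2796) e^{-λ₁t}.
Decay rate: λ₁ = 0.7621π²/1.2796² ≈ 4.594.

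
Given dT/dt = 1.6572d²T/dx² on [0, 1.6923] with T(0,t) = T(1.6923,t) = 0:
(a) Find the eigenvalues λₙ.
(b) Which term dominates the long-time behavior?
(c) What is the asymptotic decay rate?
Eigenvalues: λₙ = 1.6572n²π²/1.6923².
First three modes:
  n=1: λ₁ = 1.6572π²/1.6923² ≈ 5.711
  n=2: λ₂ = 6.6288π²/1.6923² ≈ 22.844 (4× faster decay)
  n=3: λ₃ = 14.9148π²/1.6923² ≈ 51.4 (9× faster decay)
As t → ∞, higher modes decay exponentially faster. The n=1 mode dominates: T ~ c₁ sin(πx/1.6923) e^{-λ₁t}.
Decay rate: λ₁ = 1.6572π²/1.6923² ≈ 5.711.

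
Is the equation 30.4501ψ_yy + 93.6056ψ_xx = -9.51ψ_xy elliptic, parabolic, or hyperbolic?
Rewriting in standard form: 93.6056ψ_xx + 9.51ψ_xy + 30.4501ψ_yy = 0. Computing B² - 4AC with A = 93.6056, B = 9.51, C = 30.4501: discriminant = -11310.75942224 (negative). Answer: elliptic.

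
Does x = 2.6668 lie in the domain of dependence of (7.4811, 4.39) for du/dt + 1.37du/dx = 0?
No. Only data at x = 1.4668 affects (7.4811, 4.39). Advection has one-way propagation along characteristics.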